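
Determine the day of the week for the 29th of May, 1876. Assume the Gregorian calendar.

Doomsday rule: the anchor day for the 1800s is Friday. For year 76: 76÷12 = 6 r 4, and 4÷4 = 1, so 6+4+1 = 11.
Friday + 11 ≡ Tuesday — that's 1876's doomsday.
In May the doomsday date is May 9.
May 29 is 20 days after May 9; 20 mod 7 = 6, so Tuesday + 6 = Monday.

Monday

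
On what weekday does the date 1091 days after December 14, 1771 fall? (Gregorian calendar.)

Dec 14, 1771 is a Saturday.
1091 mod 7 = 6, so 1091 days after a Saturday is Saturday + 6 = Friday.

Friday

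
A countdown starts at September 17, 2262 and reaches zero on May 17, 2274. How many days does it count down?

4260

Sep 17, 2262 → Sep 17, 2263: 365 days.
Sep 17, 2263 → Sep 17, 2264: 366 days (Feb 29, 2264 is in that span).
Sep 17, 2264 → Sep 17, 2265: 365 days.
Sep 17, 2265 → Sep 17, 2266: 365 days.
Sep 17, 2266 → Sep 17, 2267: 365 days.
Sep 17, 2267 → Sep 17, 2268: 366 days (Feb 29, 2268 is in that span).
Sep 17, 2268 → Sep 17, 2269: 365 days.
Sep 17, 2269 → Sep 17, 2270: 365 days.
Sep 17, 2270 → Sep 17, 2271: 365 days.
Sep 17, 2271 → Sep 17, 2272: 366 days (Feb 29, 2272 is in that span).
Sep 17, 2272 → Sep 17, 2273: 365 days.
Sep 17, 2273 → Oct 17, 2273: 30 days (September has 30).
Oct 17, 2273 → Nov 17, 2273: 31 days (October has 31).
Nov 17, 2273 → Dec 17, 2273: 30 days (November has 30).
Dec 17, 2273 → Jan 17, 2274: 31 days (December has 31).
Jan 17, 2274 → Feb 17, 2274: 31 days (January has 31).
Feb 17, 2274 → Mar 17, 2274: 28 days (February has 28).
Mar 17, 2274 → Apr 17, 2274: 31 days (March has 31).
Apr 17, 2274 → May 17, 2274: 30 days.
Total: 4260 days.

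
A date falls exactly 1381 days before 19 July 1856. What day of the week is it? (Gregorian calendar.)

Thursday

First find the weekday of Jul 19, 1856. Doomsday rule: the anchor day for the 1800s is Friday. For year 56: 56÷12 = 4 r 8, and 8÷4 = 2, so 4+8+2 = 14.
Friday + 14 ≡ Friday — that's 1856's doomsday.
In July the doomsday date is Jul 11.
Jul 19 is 8 days after Jul 11; 8 mod 7 = 1, so Friday + 1 = Saturday.
1381 mod 7 = 2, so 1381 days before a Saturday is Saturday − 2 = Thursday.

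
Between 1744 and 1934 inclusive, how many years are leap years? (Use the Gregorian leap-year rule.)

46

Multiples of 4 in [1744,1934]: 48.
Of those, multiples of 100: 2 (not leap unless ÷400).
Multiples of 400: 0.
Leap years = 48 − 2 + 0 = 46.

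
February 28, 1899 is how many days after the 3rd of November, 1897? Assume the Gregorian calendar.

Nov 3, 1897 → Nov 3, 1898: 365 days.
Nov 3, 1898 → Dec 3, 1898: 30 days (November has 30).
Dec 3, 1898 → Jan 3, 1899: 31 days (December has 31).
Jan 3, 1899 → Feb 3, 1899: 31 days (January has 31).
Feb 3, 1899 → Feb 28, 1899: 25 days.
Total: 482 days.

482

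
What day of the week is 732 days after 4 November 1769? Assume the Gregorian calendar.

Nov 4, 1769 is a Saturday.
732 mod 7 = 4, so 732 days after a Saturday is Saturday + 4 = Wednesday.

Wednesday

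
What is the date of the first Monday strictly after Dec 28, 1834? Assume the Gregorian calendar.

December 29, 1834

Dec 28, 1834 is a Sunday.
From Sunday to the next Monday is 1 day.
Dec 28, 1834 + 1 = Dec 29, 1834.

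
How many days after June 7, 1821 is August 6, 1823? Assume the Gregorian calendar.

Jun 7, 1821 → Jun 7, 1822: 365 days.
Jun 7, 1822 → Jun 7, 1823: 365 days.
Jun 7, 1823 → Jul 7, 1823: 30 days (June has 30).
Jul 7, 1823 → Aug 6, 1823: 30 days.
Total: 790 days.

790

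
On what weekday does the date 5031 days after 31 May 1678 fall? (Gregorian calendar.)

First find the weekday of May 31, 1678. Doomsday rule: the anchor day for the 1600s is Tuesday. For year 78: 78÷12 = 6 r 6, and 6÷4 = 1, so 6+6+1 = 13.
Tuesday + 13 ≡ Monday — that's 1678's doomsday.
In May the doomsday date is May 9.
May 31 is 22 days after May 9; 22 mod 7 = 1, so Monday + 1 = Tuesday.
5031 mod 7 = 5, so 5031 days after a Tuesday is Tuesday + 5 = Sunday.

Sunday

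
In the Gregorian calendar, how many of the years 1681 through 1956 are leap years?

Multiples of 4 in [1681,1956]: 69.
Of those, multiples of 100: 3 (not leap unless ÷400).
Multiples of 400: 0.
Leap years = 69 − 3 + 0 = 66.

66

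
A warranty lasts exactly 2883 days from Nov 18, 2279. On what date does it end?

+366 (one year; includes Feb 29, 2280) → Nov 18, 2280 (2517 left).
+365 (one year) → Nov 18, 2281 (2152 left).
+365 (one year) → Nov 18, 2282 (1787 left).
+365 (one year) → Nov 18, 2283 (1422 left).
+366 (one year; includes Feb 29, 2284) → Nov 18, 2284 (1056 left).
+365 (one year) → Nov 18, 2285 (691 left).
+365 (one year) → Nov 18, 2286 (326 left).
Nov has 30 days: +13 → Dec 1, 2286 (313 left).
Dec has 31 days: +31 → Jan 1, 2287 (282 left).
Jan has 31 days: +31 → Feb 1, 2287 (251 left).
Feb has 28 days: +28 → Mar 1, 2287 (223 left).
Mar has 31 days: +31 → Apr 1, 2287 (192 left).
Apr has 30 days: +30 → May 1, 2287 (162 left).
May has 31 days: +31 → Jun 1, 2287 (131 left).
Jun has 30 days: +30 → Jul 1, 2287 (101 left).
Jul has 31 days: +31 → Aug 1, 2287 (70 left).
Aug has 31 days: +31 → Sep 1, 2287 (39 left).
Sep has 30 days: +30 → Oct 1, 2287 (9 left).
+9 → Oct 10, 2287.

October 10, 2287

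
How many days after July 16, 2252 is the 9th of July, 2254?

723

Jul 16, 2252 → Jul 16, 2253: 365 days.
Jul 16, 2253 → Aug 16, 2253: 31 days (July has 31).
Aug 16, 2253 → Sep 16, 2253: 31 days (August has 31).
Sep 16, 2253 → Oct 16, 2253: 30 days (September has 30).
Oct 16, 2253 → Nov 16, 2253: 31 days (October has 31).
Nov 16, 2253 → Dec 16, 2253: 30 days (November has 30).
Dec 16, 2253 → Jan 16, 2254: 31 days (December has 31).
Jan 16, 2254 → Feb 16, 2254: 31 days (January has 31).
Feb 16, 2254 → Mar 16, 2254: 28 days (February has 28).
Mar 16, 2254 → Apr 16, 2254: 31 days (March has 31).
Apr 16, 2254 → May 16, 2254: 30 days (April has 30).
May 16, 2254 → Jun 16, 2254: 31 days (May has 31).
Jun 16, 2254 → Jul 9, 2254: 23 days.
Total: 723 days.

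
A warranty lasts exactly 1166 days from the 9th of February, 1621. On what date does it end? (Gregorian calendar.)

+365 (one year) → Feb 9, 1622 (801 left).
+365 (one year) → Feb 9, 1623 (436 left).
+365 (one year) → Feb 9, 1624 (71 left).
Feb has 29 days: +21 → Mar 1, 1624 (50 left).
Mar has 31 days: +31 → Apr 1, 1624 (19 left).
+19 → Apr 20, 1624.

April 20, 1624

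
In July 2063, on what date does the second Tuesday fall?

July 10, 2063

July 1, 2063 is a Sunday.
The first Tuesday is therefore July 3 (2 days later).
The second Tuesday is 3 + 1×7 = July 10.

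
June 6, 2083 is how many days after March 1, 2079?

1558

Mar 1, 2079 → Mar 1, 2080: 366 days (Feb 29, 2080 is in that span).
Mar 1, 2080 → Mar 1, 2081: 365 days.
Mar 1, 2081 → Mar 1, 2082: 365 days.
Mar 1, 2082 → Mar 1, 2083: 365 days.
Mar 1, 2083 → Apr 1, 2083: 31 days (March has 31).
Apr 1, 2083 → May 1, 2083: 30 days (April has 30).
May 1, 2083 → Jun 1, 2083: 31 days (May has 31).
Jun 1, 2083 → Jun 6, 2083: 5 days.
Total: 1558 days.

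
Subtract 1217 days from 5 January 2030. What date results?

September 6, 2026

−365 (one year) → Jan 5, 2029 (852 left).
−366 (one year; includes Feb 29, 2028) → Jan 5, 2028 (486 left).
−365 (one year) → Jan 5, 2027 (121 left).
−5 → Dec 31, 2026 (end of Dec, 31 days; 116 left).
−31 → Nov 30, 2026 (end of Nov, 30 days; 85 left).
−30 → Oct 31, 2026 (end of Oct, 31 days; 55 left).
−31 → Sep 30, 2026 (end of Sep, 30 days; 24 left).
−24 → Sep 6, 2026.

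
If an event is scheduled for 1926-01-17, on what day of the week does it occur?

Doomsday rule: the anchor day for the 1900s is Wednesday. For year 26: 26÷12 = 2 r 2, and 2÷4 = 0, so 2+2+0 = 4.
Wednesday + 4 ≡ Sunday — that's 1926's doomsday.
In January the doomsday date is Jan 3 (1926 is not a leap year).
Jan 17 is 14 days after Jan 3; 14 mod 7 = 0, so Sunday + 0 = Sunday.

Sunday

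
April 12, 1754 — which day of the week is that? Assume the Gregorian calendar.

Doomsday rule: the anchor day for the 1700s is Sunday. For year 54: 54÷12 = 4 r 6, and 6÷4 = 1, so 4+6+1 = 11.
Sunday + 11 ≡ Thursday — that's 1754's doomsday.
In April the doomsday date is Apr 4.
Apr 12 is 8 days after Apr 4; 8 mod 7 = 1, so Thursday + 1 = Friday.

Friday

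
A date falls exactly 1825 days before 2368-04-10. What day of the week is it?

Apr 10, 2368 is a Wednesday.
1825 mod 7 = 5, so 1825 days before a Wednesday is Wednesday − 5 = Friday.

Friday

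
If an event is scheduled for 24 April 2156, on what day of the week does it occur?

Doomsday rule: the anchor day for the 2100s is Sunday. For year 56: 56÷12 = 4 r 8, and 8÷4 = 2, so 4+8+2 = 14.
Sunday + 14 ≡ Sunday — that's 2156's doomsday.
In April the doomsday date is Apr 4.
Apr 24 is 20 days after Apr 4; 20 mod 7 = 6, so Sunday + 6 = Saturday.

Saturday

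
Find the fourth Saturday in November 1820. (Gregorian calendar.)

November 25, 1820

November 1, 1820 is a Wednesday.
The first Saturday is therefore November 4 (3 days later).
The fourth Saturday is 4 + 3×7 = November 25.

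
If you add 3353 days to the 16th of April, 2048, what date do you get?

+365 (one year) → Apr 16, 2049 (2988 left).
+365 (one year) → Apr 16, 2050 (2623 left).
+365 (one year) → Apr 16, 2051 (2258 left).
+366 (one year; includes Feb 29, 2052) → Apr 16, 2052 (1892 left).
+365 (one year) → Apr 16, 2053 (1527 left).
+365 (one year) → Apr 16, 2054 (1162 left).
+365 (one year) → Apr 16, 2055 (797 left).
+366 (one year; includes Feb 29, 2056) → Apr 16, 2056 (431 left).
+365 (one year) → Apr 16, 2057 (66 left).
Apr has 30 days: +15 → May 1, 2057 (51 left).
May has 31 days: +31 → Jun 1, 2057 (20 left).
+20 → Jun 21, 2057.

June 21, 2057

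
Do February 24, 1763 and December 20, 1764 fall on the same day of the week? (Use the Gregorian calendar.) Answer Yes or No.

Yes

From Feb 24, 1763 to Dec 20, 1764 is 665 days.
665 mod 7 = 0, so they are the same weekday.
(Feb 24, 1763 is a Thursday; Dec 20, 1764 is a Thursday.)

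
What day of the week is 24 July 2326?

Doomsday rule: the anchor day for the 2300s is Wednesday. For year 26: 26÷12 = 2 r 2, and 2÷4 = 0, so 2+2+0 = 4.
Wednesday + 4 ≡ Sunday — that's 2326's doomsday.
In July the doomsday date is Jul 11.
Jul 24 is 13 days after Jul 11; 13 mod 7 = 6, so Sunday + 6 = Saturday.

Saturday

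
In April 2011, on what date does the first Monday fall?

April 1, 2011 is a Friday.
The first Monday is therefore April 4 (3 days later).

April 4, 2011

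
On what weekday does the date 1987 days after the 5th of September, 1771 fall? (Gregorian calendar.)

Sep 5, 1771 is a Thursday.
1987 mod 7 = 6, so 1987 days after a Thursday is Thursday + 6 = Wednesday.

Wednesday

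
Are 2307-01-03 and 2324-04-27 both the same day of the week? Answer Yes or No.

No

From Jan 3, 2307 to Apr 27, 2324 is 6324 days.
6324 mod 7 = 3, so they are different weekdays.
(Jan 3, 2307 is a Thursday; Apr 27, 2324 is a Sunday.)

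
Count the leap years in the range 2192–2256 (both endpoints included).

16

Multiples of 4 in [2192,2256]: 17.
Of those, multiples of 100: 1 (not leap unless ÷400).
Multiples of 400: 0.
Leap years = 17 − 1 + 0 = 16.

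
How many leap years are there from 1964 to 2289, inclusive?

80

Multiples of 4 in [1964,2289]: 82.
Of those, multiples of 100: 3 (not leap unless ÷400).
Multiples of 400: 1.
Leap years = 82 − 3 + 1 = 80.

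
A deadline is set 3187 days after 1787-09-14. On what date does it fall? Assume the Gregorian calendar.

June 5, 1796

+366 (one year; includes Feb 29, 1788) → Sep 14, 1788 (2821 left).
+365 (one year) → Sep 14, 1789 (2456 left).
+365 (one year) → Sep 14, 1790 (2091 left).
+365 (one year) → Sep 14, 1791 (1726 left).
+366 (one year; includes Feb 29, 1792) → Sep 14, 1792 (1360 left).
+365 (one year) → Sep 14, 1793 (995 left).
+365 (one year) → Sep 14, 1794 (630 left).
+365 (one year) → Sep 14, 1795 (265 left).
Sep has 30 days: +17 → Oct 1, 1795 (248 left).
Oct has 31 days: +31 → Nov 1, 1795 (217 left).
Nov has 30 days: +30 → Dec 1, 1795 (187 left).
Dec has 31 days: +31 → Jan 1, 1796 (156 left).
Jan has 31 days: +31 → Feb 1, 1796 (125 left).
Feb has 29 days: +29 → Mar 1, 1796 (96 left).
Mar has 31 days: +31 → Apr 1, 1796 (65 left).
Apr has 30 days: +30 → May 1, 1796 (35 left).
May has 31 days: +31 → Jun 1, 1796 (4 left).
+4 → Jun 5, 1796.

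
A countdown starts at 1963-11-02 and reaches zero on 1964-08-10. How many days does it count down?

Nov 2, 1963 → Dec 2, 1963: 30 days (November has 30).
Dec 2, 1963 → Jan 2, 1964: 31 days (December has 31).
Jan 2, 1964 → Feb 2, 1964: 31 days (January has 31).
Feb 2, 1964 → Mar 2, 1964: 29 days (February has 29).
Mar 2, 1964 → Apr 2, 1964: 31 days (March has 31).
Apr 2, 1964 → May 2, 1964: 30 days (April has 30).
May 2, 1964 → Jun 2, 1964: 31 days (May has 31).
Jun 2, 1964 → Jul 2, 1964: 30 days (June has 30).
Jul 2, 1964 → Aug 2, 1964: 31 days (July has 31).
Aug 2, 1964 → Aug 10, 1964: 8 days.
Total: 282 days.

282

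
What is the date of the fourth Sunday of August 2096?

August 1, 2096 is a Wednesday.
The first Sunday is therefore August 5 (4 days later).
The fourth Sunday is 5 + 3×7 = August 26.

August 26, 2096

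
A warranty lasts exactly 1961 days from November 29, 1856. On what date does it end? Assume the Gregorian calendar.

April 13, 1862

+365 (one year) → Nov 29, 1857 (1596 left).
+365 (one year) → Nov 29, 1858 (1231 left).
+365 (one year) → Nov 29, 1859 (866 left).
+366 (one year; includes Feb 29, 1860) → Nov 29, 1860 (500 left).
+365 (one year) → Nov 29, 1861 (135 left).
Nov has 30 days: +2 → Dec 1, 1861 (133 left).
Dec has 31 days: +31 → Jan 1, 1862 (102 left).
Jan has 31 days: +31 → Feb 1, 1862 (71 left).
Feb has 28 days: +28 → Mar 1, 1862 (43 left).
Mar has 31 days: +31 → Apr 1, 1862 (12 left).
+12 → Apr 13, 1862.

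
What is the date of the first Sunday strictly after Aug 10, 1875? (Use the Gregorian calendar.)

August 15, 1875

Aug 10, 1875 is a Tuesday.
From Tuesday to the next Sunday is 5 days.
Aug 10, 1875 + 5 = Aug 15, 1875.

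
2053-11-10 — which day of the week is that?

Doomsday rule: the anchor day for the 2000s is Tuesday. For year 53: 53÷12 = 4 r 5, and 5÷4 = 1, so 4+5+1 = 10.
Tuesday + 10 ≡ Friday — that's 2053's doomsday.
In November the doomsday date is Nov 7.
Nov 10 is 3 days after Nov 7; 3 mod 7 = 3, so Friday + 3 = Monday.

Monday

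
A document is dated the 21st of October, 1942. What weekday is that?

Wednesday

Doomsday rule: the anchor day for the 1900s is Wednesday. For year 42: 42÷12 = 3 r 6, and 6÷4 = 1, so 3+6+1 = 10.
Wednesday + 10 ≡ Saturday — that's 1942's doomsday.
In October the doomsday date is Oct 10.
Oct 21 is 11 days after Oct 10; 11 mod 7 = 4, so Saturday + 4 = Wednesday.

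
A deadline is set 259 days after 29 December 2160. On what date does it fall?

Dec has 31 days: +3 → Jan 1, 2161 (256 left).
Jan has 31 days: +31 → Feb 1, 2161 (225 left).
Feb has 28 days: +28 → Mar 1, 2161 (197 left).
Mar has 31 days: +31 → Apr 1, 2161 (166 left).
Apr has 30 days: +30 → May 1, 2161 (136 left).
May has 31 days: +31 → Jun 1, 2161 (105 left).
Jun has 30 days: +30 → Jul 1, 2161 (75 left).
Jul has 31 days: +31 → Aug 1, 2161 (44 left).
Aug has 31 days: +31 → Sep 1, 2161 (13 left).
+13 → Sep 14, 2161.

September 14, 2161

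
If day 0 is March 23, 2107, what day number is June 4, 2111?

Mar 23, 2107 → Mar 23, 2108: 366 days (Feb 29, 2108 is in that span).
Mar 23, 2108 → Mar 23, 2109: 365 days.
Mar 23, 2109 → Mar 23, 2110: 365 days.
Mar 23, 2110 → Mar 23, 2111: 365 days.
Mar 23, 2111 → Apr 23, 2111: 31 days (March has 31).
Apr 23, 2111 → May 23, 2111: 30 days (April has 30).
May 23, 2111 → Jun 4, 2111: 12 days.
Total: 1534 days.

1534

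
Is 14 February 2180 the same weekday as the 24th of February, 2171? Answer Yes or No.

From Feb 24, 2171 to Feb 14, 2180 is 3277 days.
3277 mod 7 = 1, so they are different weekdays.
(Feb 24, 2171 is a Sunday; Feb 14, 2180 is a Monday.)

No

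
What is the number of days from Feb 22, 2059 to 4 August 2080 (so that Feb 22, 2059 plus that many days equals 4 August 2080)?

Feb 22, 2059 → Feb 22, 2060: 365 days.
Feb 22, 2060 → Feb 22, 2061: 366 days (Feb 29, 2060 is in that span).
Feb 22, 2061 → Feb 22, 2062: 365 days.
Feb 22, 2062 → Feb 22, 2063: 365 days.
Feb 22, 2063 → Feb 22, 2064: 365 days.
Feb 22, 2064 → Feb 22, 2065: 366 days (Feb 29, 2064 is in that span).
Feb 22, 2065 → Feb 22, 2066: 365 days.
Feb 22, 2066 → Feb 22, 2067: 365 days.
Feb 22, 2067 → Feb 22, 2068: 365 days.
Feb 22, 2068 → Feb 22, 2069: 366 days (Feb 29, 2068 is in that span).
Feb 22, 2069 → Feb 22, 2070: 365 days.
Feb 22, 2070 → Feb 22, 2071: 365 days.
Feb 22, 2071 → Feb 22, 2072: 365 days.
Feb 22, 2072 → Feb 22, 2073: 366 days (Feb 29, 2072 is in that span).
Feb 22, 2073 → Feb 22, 2074: 365 days.
Feb 22, 2074 → Feb 22, 2075: 365 days.
Feb 22, 2075 → Feb 22, 2076: 365 days.
Feb 22, 2076 → Feb 22, 2077: 366 days (Feb 29, 2076 is in that span).
Feb 22, 2077 → Feb 22, 2078: 365 days.
Feb 22, 2078 → Feb 22, 2079: 365 days.
Feb 22, 2079 → Feb 22, 2080: 365 days.
Feb 22, 2080 → Mar 22, 2080: 29 days (February has 29).
Mar 22, 2080 → Apr 22, 2080: 31 days (March has 31).
Apr 22, 2080 → May 22, 2080: 30 days (April has 30).
May 22, 2080 → Jun 22, 2080: 31 days (May has 31).
Jun 22, 2080 → Jul 22, 2080: 30 days (June has 30).
Jul 22, 2080 → Aug 4, 2080: 13 days.
Total: 7834 days.

7834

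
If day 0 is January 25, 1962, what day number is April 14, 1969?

Jan 25, 1962 → Jan 25, 1963: 365 days.
Jan 25, 1963 → Jan 25, 1964: 365 days.
Jan 25, 1964 → Jan 25, 1965: 366 days (Feb 29, 1964 is in that span).
Jan 25, 1965 → Jan 25, 1966: 365 days.
Jan 25, 1966 → Jan 25, 1967: 365 days.
Jan 25, 1967 → Jan 25, 1968: 365 days.
Jan 25, 1968 → Jan 25, 1969: 366 days (Feb 29, 1968 is in that span).
Jan 25, 1969 → Feb 25, 1969: 31 days (January has 31).
Feb 25, 1969 → Mar 25, 1969: 28 days (February has 28).
Mar 25, 1969 → Apr 14, 1969: 20 days.
Total: 2636 days.

2636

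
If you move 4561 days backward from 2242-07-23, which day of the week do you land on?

Tuesday

First find the weekday of Jul 23, 2242. Doomsday rule: the anchor day for the 2200s is Friday. For year 42: 42÷12 = 3 r 6, and 6÷4 = 1, so 3+6+1 = 10.
Friday + 10 ≡ Monday — that's 2242's doomsday.
In July the doomsday date is Jul 11.
Jul 23 is 12 days after Jul 11; 12 mod 7 = 5, so Monday + 5 = Saturday.
4561 mod 7 = 4, so 4561 days before a Saturday is Saturday − 4 = Tuesday.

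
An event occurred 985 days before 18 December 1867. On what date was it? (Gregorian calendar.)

April 7, 1865

−365 (one year) → Dec 18, 1866 (620 left).
−365 (one year) → Dec 18, 1865 (255 left).
−18 → Nov 30, 1865 (end of Nov, 30 days; 237 left).
−30 → Oct 31, 1865 (end of Oct, 31 days; 207 left).
−31 → Sep 30, 1865 (end of Sep, 30 days; 176 left).
−30 → Aug 31, 1865 (end of Aug, 31 days; 146 left).
−31 → Jul 31, 1865 (end of Jul, 31 days; 115 left).
−31 → Jun 30, 1865 (end of Jun, 30 days; 84 left).
−30 → May 31, 1865 (end of May, 31 days; 54 left).
−31 → Apr 30, 1865 (end of Apr, 30 days; 23 left).
−23 → Apr 7, 1865.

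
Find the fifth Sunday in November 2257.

November 29, 2257

November 1, 2257 is a Sunday.
The first Sunday is therefore November 1 (same day).
The fifth Sunday is 1 + 4×7 = November 29.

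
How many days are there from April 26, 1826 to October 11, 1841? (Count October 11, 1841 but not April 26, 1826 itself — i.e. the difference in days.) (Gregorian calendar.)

5647

Apr 26, 1826 → Apr 26, 1827: 365 days.
Apr 26, 1827 → Apr 26, 1828: 366 days (Feb 29, 1828 is in that span).
Apr 26, 1828 → Apr 26, 1829: 365 days.
Apr 26, 1829 → Apr 26, 1830: 365 days.
Apr 26, 1830 → Apr 26, 1831: 365 days.
Apr 26, 1831 → Apr 26, 1832: 366 days (Feb 29, 1832 is in that span).
Apr 26, 1832 → Apr 26, 1833: 365 days.
Apr 26, 1833 → Apr 26, 1834: 365 days.
Apr 26, 1834 → Apr 26, 1835: 365 days.
Apr 26, 1835 → Apr 26, 1836: 366 days (Feb 29, 1836 is in that span).
Apr 26, 1836 → Apr 26, 1837: 365 days.
Apr 26, 1837 → Apr 26, 1838: 365 days.
Apr 26, 1838 → Apr 26, 1839: 365 days.
Apr 26, 1839 → Apr 26, 1840: 366 days (Feb 29, 1840 is in that span).
Apr 26, 1840 → Apr 26, 1841: 365 days.
Apr 26, 1841 → May 26, 1841: 30 days (April has 30).
May 26, 1841 → Jun 26, 1841: 31 days (May has 31).
Jun 26, 1841 → Jul 26, 1841: 30 days (June has 30).
Jul 26, 1841 → Aug 26, 1841: 31 days (July has 31).
Aug 26, 1841 → Sep 26, 1841: 31 days (August has 31).
Sep 26, 1841 → Oct 11, 1841: 15 days.
Total: 5647 days.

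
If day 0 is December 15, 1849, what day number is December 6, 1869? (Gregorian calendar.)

Dec 15, 1849 → Dec 15, 1850: 365 days.
Dec 15, 1850 → Dec 15, 1851: 365 days.
Dec 15, 1851 → Dec 15, 1852: 366 days (Feb 29, 1852 is in that span).
Dec 15, 1852 → Dec 15, 1853: 365 days.
Dec 15, 1853 → Dec 15, 1854: 365 days.
Dec 15, 1854 → Dec 15, 1855: 365 days.
Dec 15, 1855 → Dec 15, 1856: 366 days (Feb 29, 1856 is in that span).
Dec 15, 1856 → Dec 15, 1857: 365 days.
Dec 15, 1857 → Dec 15, 1858: 365 days.
Dec 15, 1858 → Dec 15, 1859: 365 days.
Dec 15, 1859 → Dec 15, 1860: 366 days (Feb 29, 1860 is in that span).
Dec 15, 1860 → Dec 15, 1861: 365 days.
Dec 15, 1861 → Dec 15, 1862: 365 days.
Dec 15, 1862 → Dec 15, 1863: 365 days.
Dec 15, 1863 → Dec 15, 1864: 366 days (Feb 29, 1864 is in that span).
Dec 15, 1864 → Dec 15, 1865: 365 days.
Dec 15, 1865 → Dec 15, 1866: 365 days.
Dec 15, 1866 → Dec 15, 1867: 365 days.
Dec 15, 1867 → Dec 15, 1868: 366 days (Feb 29, 1868 is in that span).
Dec 15, 1868 → Jan 15, 1869: 31 days (December has 31).
Jan 15, 1869 → Feb 15, 1869: 31 days (January has 31).
Feb 15, 1869 → Mar 15, 1869: 28 days (February has 28).
Mar 15, 1869 → Apr 15, 1869: 31 days (March has 31).
Apr 15, 1869 → May 15, 1869: 30 days (April has 30).
May 15, 1869 → Jun 15, 1869: 31 days (May has 31).
Jun 15, 1869 → Jul 15, 1869: 30 days (June has 30).
Jul 15, 1869 → Aug 15, 1869: 31 days (July has 31).
Aug 15, 1869 → Sep 15, 1869: 31 days (August has 31).
Sep 15, 1869 → Oct 15, 1869: 30 days (September has 30).
Oct 15, 1869 → Nov 15, 1869: 31 days (October has 31).
Nov 15, 1869 → Dec 6, 1869: 21 days.
Total: 7296 days.

7296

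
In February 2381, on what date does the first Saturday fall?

February 7, 2381

February 1, 2381 is a Sunday.
The first Saturday is therefore February 7 (6 days later).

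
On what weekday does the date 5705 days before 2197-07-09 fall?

Jul 9, 2197 is a Sunday.
5705 mod 7 = 0, so 5705 days before a Sunday is Sunday − 0 = Sunday.

Sunday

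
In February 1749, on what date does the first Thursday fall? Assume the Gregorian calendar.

February 1, 1749 is a Saturday.
The first Thursday is therefore February 6 (5 days later).

February 6, 1749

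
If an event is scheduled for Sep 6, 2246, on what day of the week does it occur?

Sunday

Doomsday rule: the anchor day for the 2200s is Friday. For year 46: 46÷12 = 3 r 10, and 10÷4 = 2, so 3+10+2 = 15.
Friday + 15 ≡ Saturday — that's 2246's doomsday.
In September the doomsday date is Sep 5.
Sep 6 is 1 day after Sep 5; 1 mod 7 = 1, so Saturday + 1 = Sunday.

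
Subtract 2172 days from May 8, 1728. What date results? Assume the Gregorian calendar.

May 28, 1722

−366 (one year; includes Feb 29, 1728) → May 8, 1727 (1806 left).
−365 (one year) → May 8, 1726 (1441 left).
−365 (one year) → May 8, 1725 (1076 left).
−365 (one year) → May 8, 1724 (711 left).
−366 (one year; includes Feb 29, 1724) → May 8, 1723 (345 left).
−8 → Apr 30, 1723 (end of Apr, 30 days; 337 left).
−30 → Mar 31, 1723 (end of Mar, 31 days; 307 left).
−31 → Feb 28, 1723 (end of Feb, 28 days; 276 left).
−28 → Jan 31, 1723 (end of Jan, 31 days; 248 left).
−31 → Dec 31, 1722 (end of Dec, 31 days; 217 left).
−31 → Nov 30, 1722 (end of Nov, 30 days; 186 left).
−30 → Oct 31, 1722 (end of Oct, 31 days; 156 left).
−31 → Sep 30, 1722 (end of Sep, 30 days; 125 left).
−30 → Aug 31, 1722 (end of Aug, 31 days; 95 left).
−31 → Jul 31, 1722 (end of Jul, 31 days; 64 left).
−31 → Jun 30, 1722 (end of Jun, 30 days; 33 left).
−30 → May 31, 1722 (end of May, 31 days; 3 left).
−3 → May 28, 1722.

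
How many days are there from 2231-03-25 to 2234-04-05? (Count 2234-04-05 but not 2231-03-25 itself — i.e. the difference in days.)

Mar 25, 2231 → Mar 25, 2232: 366 days (Feb 29, 2232 is in that span).
Mar 25, 2232 → Mar 25, 2233: 365 days.
Mar 25, 2233 → Apr 25, 2233: 31 days (March has 31).
Apr 25, 2233 → May 25, 2233: 30 days (April has 30).
May 25, 2233 → Jun 25, 2233: 31 days (May has 31).
Jun 25, 2233 → Jul 25, 2233: 30 days (June has 30).
Jul 25, 2233 → Aug 25, 2233: 31 days (July has 31).
Aug 25, 2233 → Sep 25, 2233: 31 days (August has 31).
Sep 25, 2233 → Oct 25, 2233: 30 days (September has 30).
Oct 25, 2233 → Nov 25, 2233: 31 days (October has 31).
Nov 25, 2233 → Dec 25, 2233: 30 days (November has 30).
Dec 25, 2233 → Jan 25, 2234: 31 days (December has 31).
Jan 25, 2234 → Feb 25, 2234: 31 days (January has 31).
Feb 25, 2234 → Mar 25, 2234: 28 days (February has 28).
Mar 25, 2234 → Apr 5, 2234: 11 days.
Total: 1107 days.

1107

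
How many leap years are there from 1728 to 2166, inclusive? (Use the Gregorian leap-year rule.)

107

Multiples of 4 in [1728,2166]: 110.
Of those, multiples of 100: 4 (not leap unless ÷400).
Multiples of 400: 1.
Leap years = 110 − 4 + 1 = 107.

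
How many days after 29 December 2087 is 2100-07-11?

Dec 29, 2087 → Dec 29, 2088: 366 days (Feb 29, 2088 is in that span).
Dec 29, 2088 → Dec 29, 2089: 365 days.
Dec 29, 2089 → Dec 29, 2090: 365 days.
Dec 29, 2090 → Dec 29, 2091: 365 days.
Dec 29, 2091 → Dec 29, 2092: 366 days (Feb 29, 2092 is in that span).
Dec 29, 2092 → Dec 29, 2093: 365 days.
Dec 29, 2093 → Dec 29, 2094: 365 days.
Dec 29, 2094 → Dec 29, 2095: 365 days.
Dec 29, 2095 → Dec 29, 2096: 366 days (Feb 29, 2096 is in that span).
Dec 29, 2096 → Dec 29, 2097: 365 days.
Dec 29, 2097 → Dec 29, 2098: 365 days.
Dec 29, 2098 → Dec 29, 2099: 365 days.
Dec 29, 2099 → Jan 29, 2100: 31 days (December has 31).
Jan 29, 2100 → Feb 28, 2100: 30 days (January has 31).
Feb 28, 2100 → Mar 28, 2100: 28 days (February has 28).
Mar 28, 2100 → Apr 28, 2100: 31 days (March has 31).
Apr 28, 2100 → May 28, 2100: 30 days (April has 30).
May 28, 2100 → Jun 28, 2100: 31 days (May has 31).
Jun 28, 2100 → Jul 11, 2100: 13 days.
Total: 4577 days.

4577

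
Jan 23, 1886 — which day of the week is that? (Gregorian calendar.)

Saturday

Doomsday rule: the anchor day for the 1800s is Friday. For year 86: 86÷12 = 7 r 2, and 2÷4 = 0, so 7+2+0 = 9.
Friday + 9 ≡ Sunday — that's 1886's doomsday.
In January the doomsday date is Jan 3 (1886 is not a leap year).
Jan 23 is 20 days after Jan 3; 20 mod 7 = 6, so Sunday + 6 = Saturday.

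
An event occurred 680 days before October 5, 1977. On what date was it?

November 25, 1975

−365 (one year) → Oct 5, 1976 (315 left).
−5 → Sep 30, 1976 (end of Sep, 30 days; 310 left).
−30 → Aug 31, 1976 (end of Aug, 31 days; 280 left).
−31 → Jul 31, 1976 (end of Jul, 31 days; 249 left).
−31 → Jun 30, 1976 (end of Jun, 30 days; 218 left).
−30 → May 31, 1976 (end of May, 31 days; 188 left).
−31 → Apr 30, 1976 (end of Apr, 30 days; 157 left).
−30 → Mar 31, 1976 (end of Mar, 31 days; 127 left).
−31 → Feb 29, 1976 (end of Feb, 29 days; 96 left).
−29 → Jan 31, 1976 (end of Jan, 31 days; 67 left).
−31 → Dec 31, 1975 (end of Dec, 31 days; 36 left).
−31 → Nov 30, 1975 (end of Nov, 30 days; 5 left).
−5 → Nov 25, 1975.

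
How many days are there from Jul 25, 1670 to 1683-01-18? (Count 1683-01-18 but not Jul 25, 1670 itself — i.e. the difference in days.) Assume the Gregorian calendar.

4560

Jul 25, 1670 → Jul 25, 1671: 365 days.
Jul 25, 1671 → Jul 25, 1672: 366 days (Feb 29, 1672 is in that span).
Jul 25, 1672 → Jul 25, 1673: 365 days.
Jul 25, 1673 → Jul 25, 1674: 365 days.
Jul 25, 1674 → Jul 25, 1675: 365 days.
Jul 25, 1675 → Jul 25, 1676: 366 days (Feb 29, 1676 is in that span).
Jul 25, 1676 → Jul 25, 1677: 365 days.
Jul 25, 1677 → Jul 25, 1678: 365 days.
Jul 25, 1678 → Jul 25, 1679: 365 days.
Jul 25, 1679 → Jul 25, 1680: 366 days (Feb 29, 1680 is in that span).
Jul 25, 1680 → Jul 25, 1681: 365 days.
Jul 25, 1681 → Jul 25, 1682: 365 days.
Jul 25, 1682 → Aug 25, 1682: 31 days (July has 31).
Aug 25, 1682 → Sep 25, 1682: 31 days (August has 31).
Sep 25, 1682 → Oct 25, 1682: 30 days (September has 30).
Oct 25, 1682 → Nov 25, 1682: 31 days (October has 31).
Nov 25, 1682 → Dec 25, 1682: 30 days (November has 30).
Dec 25, 1682 → Jan 18, 1683: 24 days.
Total: 4560 days.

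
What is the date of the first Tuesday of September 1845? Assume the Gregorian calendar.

September 1, 1845 is a Monday.
The first Tuesday is therefore September 2 (1 days later).

September 2, 1845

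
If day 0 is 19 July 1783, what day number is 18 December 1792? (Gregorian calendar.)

Jul 19, 1783 → Jul 19, 1784: 366 days (Feb 29, 1784 is in that span).
Jul 19, 1784 → Jul 19, 1785: 365 days.
Jul 19, 1785 → Jul 19, 1786: 365 days.
Jul 19, 1786 → Jul 19, 1787: 365 days.
Jul 19, 1787 → Jul 19, 1788: 366 days (Feb 29, 1788 is in that span).
Jul 19, 1788 → Jul 19, 1789: 365 days.
Jul 19, 1789 → Jul 19, 1790: 365 days.
Jul 19, 1790 → Jul 19, 1791: 365 days.
Jul 19, 1791 → Jul 19, 1792: 366 days (Feb 29, 1792 is in that span).
Jul 19, 1792 → Aug 19, 1792: 31 days (July has 31).
Aug 19, 1792 → Sep 19, 1792: 31 days (August has 31).
Sep 19, 1792 → Oct 19, 1792: 30 days (September has 30).
Oct 19, 1792 → Nov 19, 1792: 31 days (October has 31).
Nov 19, 1792 → Dec 18, 1792: 29 days.
Total: 3440 days.

3440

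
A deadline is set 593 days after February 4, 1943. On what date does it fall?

September 19, 1944

+365 (one year) → Feb 4, 1944 (228 left).
Feb has 29 days: +26 → Mar 1, 1944 (202 left).
Mar has 31 days: +31 → Apr 1, 1944 (171 left).
Apr has 30 days: +30 → May 1, 1944 (141 left).
May has 31 days: +31 → Jun 1, 1944 (110 left).
Jun has 30 days: +30 → Jul 1, 1944 (80 left).
Jul has 31 days: +31 → Aug 1, 1944 (49 left).
Aug has 31 days: +31 → Sep 1, 1944 (18 left).
+18 → Sep 19, 1944.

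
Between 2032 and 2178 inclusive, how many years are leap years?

Multiples of 4 in [2032,2178]: 37.
Of those, multiples of 100: 1 (not leap unless ÷400).
Multiples of 400: 0.
Leap years = 37 − 1 + 0 = 36.

36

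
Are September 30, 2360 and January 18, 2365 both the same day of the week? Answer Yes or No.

From Sep 30, 2360 to Jan 18, 2365 is 1571 days.
1571 mod 7 = 3, so they are different weekdays.
(Sep 30, 2360 is a Friday; Jan 18, 2365 is a Monday.)

No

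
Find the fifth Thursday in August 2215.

August 31, 2215

August 1, 2215 is a Tuesday.
The first Thursday is therefore August 3 (2 days later).
The fifth Thursday is 3 + 4×7 = August 31.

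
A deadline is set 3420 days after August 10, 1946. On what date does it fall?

December 21, 1955

+365 (one year) → Aug 10, 1947 (3055 left).
+366 (one year; includes Feb 29, 1948) → Aug 10, 1948 (2689 left).
+365 (one year) → Aug 10, 1949 (2324 left).
+365 (one year) → Aug 10, 1950 (1959 left).
+365 (one year) → Aug 10, 1951 (1594 left).
+366 (one year; includes Feb 29, 1952) → Aug 10, 1952 (1228 left).
+365 (one year) → Aug 10, 1953 (863 left).
+365 (one year) → Aug 10, 1954 (498 left).
+365 (one year) → Aug 10, 1955 (133 left).
Aug has 31 days: +22 → Sep 1, 1955 (111 left).
Sep has 30 days: +30 → Oct 1, 1955 (81 left).
Oct has 31 days: +31 → Nov 1, 1955 (50 left).
Nov has 30 days: +30 → Dec 1, 1955 (20 left).
+20 → Dec 21, 1955.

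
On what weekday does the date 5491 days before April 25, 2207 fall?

First find the weekday of Apr 25, 2207. Doomsday rule: the anchor day for the 2200s is Friday. For year 07: 7÷12 = 0 r 7, and 7÷4 = 1, so 0+7+1 = 8.
Friday + 8 ≡ Saturday — that's 2207's doomsday.
In April the doomsday date is Apr 4.
Apr 25 is 21 days after Apr 4; 21 mod 7 = 0, so Saturday + 0 = Saturday.
5491 mod 7 = 3, so 5491 days before a Saturday is Saturday − 3 = Wednesday.

Wednesday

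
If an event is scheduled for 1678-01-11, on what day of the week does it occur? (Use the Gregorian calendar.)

Tuesday

Doomsday rule: the anchor day for the 1600s is Tuesday. For year 78: 78÷12 = 6 r 6, and 6÷4 = 1, so 6+6+1 = 13.
Tuesday + 13 ≡ Monday — that's 1678's doomsday.
In January the doomsday date is Jan 3 (1678 is not a leap year).
Jan 11 is 8 days after Jan 3; 8 mod 7 = 1, so Monday + 1 = Tuesday.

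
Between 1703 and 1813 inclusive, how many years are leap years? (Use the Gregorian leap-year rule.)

Multiples of 4 in [1703,1813]: 28.
Of those, multiples of 100: 1 (not leap unless ÷400).
Multiples of 400: 0.
Leap years = 28 − 1 + 0 = 27.

27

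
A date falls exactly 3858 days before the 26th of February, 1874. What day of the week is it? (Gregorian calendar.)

Feb 26, 1874 is a Thursday.
3858 mod 7 = 1, so 3858 days before a Thursday is Thursday − 1 = Wednesday.

Wednesday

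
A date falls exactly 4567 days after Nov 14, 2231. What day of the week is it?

First find the weekday of Nov 14, 2231. Doomsday rule: the anchor day for the 2200s is Friday. For year 31: 31÷12 = 2 r 7, and 7÷4 = 1, so 2+7+1 = 10.
Friday + 10 ≡ Monday — that's 2231's doomsday.
In November the doomsday date is Nov 7.
Nov 14 is 7 days after Nov 7; 7 mod 7 = 0, so Monday + 0 = Monday.
4567 mod 7 = 3, so 4567 days after a Monday is Monday + 3 = Thursday.

Thursday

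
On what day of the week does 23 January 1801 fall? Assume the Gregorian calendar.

Friday

Doomsday rule: the anchor day for the 1800s is Friday. For year 01: 1÷12 = 0 r 1, and 1÷4 = 0, so 0+1+0 = 1.
Friday + 1 ≡ Saturday — that's 1801's doomsday.
In January the doomsday date is Jan 3 (1801 is not a leap year).
Jan 23 is 20 days after Jan 3; 20 mod 7 = 6, so Saturday + 6 = Friday.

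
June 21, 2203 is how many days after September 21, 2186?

6116

Sep 21, 2186 → Sep 21, 2187: 365 days.
Sep 21, 2187 → Sep 21, 2188: 366 days (Feb 29, 2188 is in that span).
Sep 21, 2188 → Sep 21, 2189: 365 days.
Sep 21, 2189 → Sep 21, 2190: 365 days.
Sep 21, 2190 → Sep 21, 2191: 365 days.
Sep 21, 2191 → Sep 21, 2192: 366 days (Feb 29, 2192 is in that span).
Sep 21, 2192 → Sep 21, 2193: 365 days.
Sep 21, 2193 → Sep 21, 2194: 365 days.
Sep 21, 2194 → Sep 21, 2195: 365 days.
Sep 21, 2195 → Sep 21, 2196: 366 days (Feb 29, 2196 is in that span).
Sep 21, 2196 → Sep 21, 2197: 365 days.
Sep 21, 2197 → Sep 21, 2198: 365 days.
Sep 21, 2198 → Sep 21, 2199: 365 days.
Sep 21, 2199 → Sep 21, 2200: 365 days.
Sep 21, 2200 → Sep 21, 2201: 365 days.
Sep 21, 2201 → Sep 21, 2202: 365 days.
Sep 21, 2202 → Oct 21, 2202: 30 days (September has 30).
Oct 21, 2202 → Nov 21, 2202: 31 days (October has 31).
Nov 21, 2202 → Dec 21, 2202: 30 days (November has 30).
Dec 21, 2202 → Jan 21, 2203: 31 days (December has 31).
Jan 21, 2203 → Feb 21, 2203: 31 days (January has 31).
Feb 21, 2203 → Mar 21, 2203: 28 days (February has 28).
Mar 21, 2203 → Apr 21, 2203: 31 days (March has 31).
Apr 21, 2203 → May 21, 2203: 30 days (April has 30).
May 21, 2203 → Jun 21, 2203: 31 days.
Total: 6116 days.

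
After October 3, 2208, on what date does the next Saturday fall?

October 8, 2208

Oct 3, 2208 is a Monday.
From Monday to the next Saturday is 5 days.
Oct 3, 2208 + 5 = Oct 8, 2208.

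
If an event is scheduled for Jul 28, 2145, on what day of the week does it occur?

Wednesday

Doomsday rule: the anchor day for the 2100s is Sunday. For year 45: 45÷12 = 3 r 9, and 9÷4 = 2, so 3+9+2 = 14.
Sunday + 14 ≡ Sunday — that's 2145's doomsday.
In July the doomsday date is Jul 11.
Jul 28 is 17 days after Jul 11; 17 mod 7 = 3, so Sunday + 3 = Wednesday.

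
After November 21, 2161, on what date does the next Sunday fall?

Nov 21, 2161 is a Saturday.
From Saturday to the next Sunday is 1 day.
Nov 21, 2161 + 1 = Nov 22, 2161.

November 22, 2161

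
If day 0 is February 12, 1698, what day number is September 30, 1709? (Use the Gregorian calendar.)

Feb 12, 1698 → Feb 12, 1699: 365 days.
Feb 12, 1699 → Feb 12, 1700: 365 days.
Feb 12, 1700 → Feb 12, 1701: 365 days.
Feb 12, 1701 → Feb 12, 1702: 365 days.
Feb 12, 1702 → Feb 12, 1703: 365 days.
Feb 12, 1703 → Feb 12, 1704: 365 days.
Feb 12, 1704 → Feb 12, 1705: 366 days (Feb 29, 1704 is in that span).
Feb 12, 1705 → Feb 12, 1706: 365 days.
Feb 12, 1706 → Feb 12, 1707: 365 days.
Feb 12, 1707 → Feb 12, 1708: 365 days.
Feb 12, 1708 → Feb 12, 1709: 366 days (Feb 29, 1708 is in that span).
Feb 12, 1709 → Mar 12, 1709: 28 days (February has 28).
Mar 12, 1709 → Apr 12, 1709: 31 days (March has 31).
Apr 12, 1709 → May 12, 1709: 30 days (April has 30).
May 12, 1709 → Jun 12, 1709: 31 days (May has 31).
Jun 12, 1709 → Jul 12, 1709: 30 days (June has 30).
Jul 12, 1709 → Aug 12, 1709: 31 days (July has 31).
Aug 12, 1709 → Sep 12, 1709: 31 days (August has 31).
Sep 12, 1709 → Sep 30, 1709: 18 days.
Total: 4247 days.

4247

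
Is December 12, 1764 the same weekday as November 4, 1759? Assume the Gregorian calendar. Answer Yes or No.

No

From Nov 4, 1759 to Dec 12, 1764 is 1865 days.
1865 mod 7 = 3, so they are different weekdays.
(Nov 4, 1759 is a Sunday; Dec 12, 1764 is a Wednesday.)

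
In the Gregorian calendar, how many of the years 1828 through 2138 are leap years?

76

Multiples of 4 in [1828,2138]: 78.
Of those, multiples of 100: 3 (not leap unless ÷400).
Multiples of 400: 1.
Leap years = 78 − 3 + 1 = 76.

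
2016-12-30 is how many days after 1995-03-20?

7956

Mar 20, 1995 → Mar 20, 1996: 366 days (Feb 29, 1996 is in that span).
Mar 20, 1996 → Mar 20, 1997: 365 days.
Mar 20, 1997 → Mar 20, 1998: 365 days.
Mar 20, 1998 → Mar 20, 1999: 365 days.
Mar 20, 1999 → Mar 20, 2000: 366 days (Feb 29, 2000 is in that span).
Mar 20, 2000 → Mar 20, 2001: 365 days.
Mar 20, 2001 → Mar 20, 2002: 365 days.
Mar 20, 2002 → Mar 20, 2003: 365 days.
Mar 20, 2003 → Mar 20, 2004: 366 days (Feb 29, 2004 is in that span).
Mar 20, 2004 → Mar 20, 2005: 365 days.
Mar 20, 2005 → Mar 20, 2006: 365 days.
Mar 20, 2006 → Mar 20, 2007: 365 days.
Mar 20, 2007 → Mar 20, 2008: 366 days (Feb 29, 2008 is in that span).
Mar 20, 2008 → Mar 20, 2009: 365 days.
Mar 20, 2009 → Mar 20, 2010: 365 days.
Mar 20, 2010 → Mar 20, 2011: 365 days.
Mar 20, 2011 → Mar 20, 2012: 366 days (Feb 29, 2012 is in that span).
Mar 20, 2012 → Mar 20, 2013: 365 days.
Mar 20, 2013 → Mar 20, 2014: 365 days.
Mar 20, 2014 → Mar 20, 2015: 365 days.
Mar 20, 2015 → Mar 20, 2016: 366 days (Feb 29, 2016 is in that span).
Mar 20, 2016 → Apr 20, 2016: 31 days (March has 31).
Apr 20, 2016 → May 20, 2016: 30 days (April has 30).
May 20, 2016 → Jun 20, 2016: 31 days (May has 31).
Jun 20, 2016 → Jul 20, 2016: 30 days (June has 30).
Jul 20, 2016 → Aug 20, 2016: 31 days (July has 31).
Aug 20, 2016 → Sep 20, 2016: 31 days (August has 31).
Sep 20, 2016 → Oct 20, 2016: 30 days (September has 30).
Oct 20, 2016 → Nov 20, 2016: 31 days (October has 31).
Nov 20, 2016 → Dec 20, 2016: 30 days (November has 30).
Dec 20, 2016 → Dec 30, 2016: 10 days.
Total: 7956 days.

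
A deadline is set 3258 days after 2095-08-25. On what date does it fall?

+366 (one year; includes Feb 29, 2096) → Aug 25, 2096 (2892 left).
+365 (one year) → Aug 25, 2097 (2527 left).
+365 (one year) → Aug 25, 2098 (2162 left).
+365 (one year) → Aug 25, 2099 (1797 left).
+365 (one year) → Aug 25, 2100 (1432 left).
+365 (one year) → Aug 25, 2101 (1067 left).
+365 (one year) → Aug 25, 2102 (702 left).
+365 (one year) → Aug 25, 2103 (337 left).
Aug has 31 days: +7 → Sep 1, 2103 (330 left).
Sep has 30 days: +30 → Oct 1, 2103 (300 left).
Oct has 31 days: +31 → Nov 1, 2103 (269 left).
Nov has 30 days: +30 → Dec 1, 2103 (239 left).
Dec has 31 days: +31 → Jan 1, 2104 (208 left).
Jan has 31 days: +31 → Feb 1, 2104 (177 left).
Feb has 29 days: +29 → Mar 1, 2104 (148 left).
Mar has 31 days: +31 → Apr 1, 2104 (117 left).
Apr has 30 days: +30 → May 1, 2104 (87 left).
May has 31 days: +31 → Jun 1, 2104 (56 left).
Jun has 30 days: +30 → Jul 1, 2104 (26 left).
+26 → Jul 27, 2104.

July 27, 2104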